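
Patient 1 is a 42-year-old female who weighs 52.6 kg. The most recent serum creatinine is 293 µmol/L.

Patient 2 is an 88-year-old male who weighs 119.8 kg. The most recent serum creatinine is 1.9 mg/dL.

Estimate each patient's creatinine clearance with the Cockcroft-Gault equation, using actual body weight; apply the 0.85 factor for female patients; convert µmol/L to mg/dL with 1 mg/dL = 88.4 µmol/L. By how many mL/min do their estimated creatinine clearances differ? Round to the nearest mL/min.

Patient 1: SCr = 293 / 88.4 = 3.314 mg/dL
Patient 1: CrCl = (140 − 42) × 52.6 / (72 × 3.314) × 0.85 = 5154.8 / 238.61 × 0.85 ≈ 18.4 mL/min
Patient 2: CrCl = (140 − 88) × 119.8 / (72 × 1.9) = 6229.6 / 136.80 ≈ 45.5 mL/min
|18.4 − 45.5| = 27.1 mL/min

27 mL/min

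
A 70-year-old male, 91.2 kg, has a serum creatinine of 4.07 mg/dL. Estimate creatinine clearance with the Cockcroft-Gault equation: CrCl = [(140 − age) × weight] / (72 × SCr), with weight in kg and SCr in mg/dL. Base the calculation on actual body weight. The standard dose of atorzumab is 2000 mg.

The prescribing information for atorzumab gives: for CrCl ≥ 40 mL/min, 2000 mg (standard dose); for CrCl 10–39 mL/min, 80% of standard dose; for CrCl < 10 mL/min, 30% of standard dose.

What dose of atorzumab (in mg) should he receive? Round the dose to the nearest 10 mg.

CrCl = (140 − 70) × 91.2 / (72 × 4.07) = 6384.0 / 293.04 ≈ 21.8 mL/min
CrCl ≈ 22 mL/min → bracket 10–39 mL/min.
80% of 2000 mg = 1600 mg

1600 mg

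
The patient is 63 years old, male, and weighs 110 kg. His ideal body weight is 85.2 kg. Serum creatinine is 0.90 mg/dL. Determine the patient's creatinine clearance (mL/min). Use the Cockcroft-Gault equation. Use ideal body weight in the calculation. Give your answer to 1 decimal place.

CrCl = (140 − 63) × 85.2 / (72 × 0.9) = 6560.4 / 64.80 ≈ 101.2 mL/min

101.2 mL/min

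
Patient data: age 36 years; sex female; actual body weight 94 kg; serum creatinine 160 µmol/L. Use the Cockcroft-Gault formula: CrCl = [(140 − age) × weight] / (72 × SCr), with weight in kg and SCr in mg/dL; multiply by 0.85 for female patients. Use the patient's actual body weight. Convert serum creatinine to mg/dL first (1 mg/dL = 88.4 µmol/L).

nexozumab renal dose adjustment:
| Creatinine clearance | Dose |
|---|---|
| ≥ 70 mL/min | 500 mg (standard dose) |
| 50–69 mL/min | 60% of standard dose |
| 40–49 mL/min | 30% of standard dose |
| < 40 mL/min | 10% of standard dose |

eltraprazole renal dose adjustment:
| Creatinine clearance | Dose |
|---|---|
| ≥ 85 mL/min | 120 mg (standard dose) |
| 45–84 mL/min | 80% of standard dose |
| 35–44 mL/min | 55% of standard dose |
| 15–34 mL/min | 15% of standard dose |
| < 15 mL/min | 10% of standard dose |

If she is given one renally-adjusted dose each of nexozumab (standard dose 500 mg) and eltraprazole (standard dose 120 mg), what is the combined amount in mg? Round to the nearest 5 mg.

SCr = 160 / 88.4 = 1.81 mg/dL
CrCl = (140 − 36) × 94 / (72 × 1.81) × 0.85 = 9776.0 / 130.32 × 0.85 ≈ 63.8 mL/min
CrCl ≈ 64 mL/min.
nexozumab: 50–69 mL/min → 60% of 500 mg = 300 mg.
eltraprazole: 45–84 mL/min → 80% of 120 mg = 96 mg.
Total = 300 + 96 = 396 mg.

395 mg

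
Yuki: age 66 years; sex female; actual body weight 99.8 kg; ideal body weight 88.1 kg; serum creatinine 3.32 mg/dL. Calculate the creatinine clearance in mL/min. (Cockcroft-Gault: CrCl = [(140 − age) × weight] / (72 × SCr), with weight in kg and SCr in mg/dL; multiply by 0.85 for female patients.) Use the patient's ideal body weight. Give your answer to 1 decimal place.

CrCl = (140 − 66) × 88.1 / (72 × 3.32) × 0.85 = 6519.4 / 239.04 × 0.85 ≈ 23.2 mL/min

23.2 mL/min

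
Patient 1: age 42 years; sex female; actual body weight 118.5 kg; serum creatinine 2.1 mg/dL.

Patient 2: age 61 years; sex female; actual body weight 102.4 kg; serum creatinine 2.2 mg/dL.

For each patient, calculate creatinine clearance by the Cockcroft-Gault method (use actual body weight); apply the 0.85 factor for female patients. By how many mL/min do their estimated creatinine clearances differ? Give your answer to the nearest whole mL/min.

22 mL/min

Patient 1: CrCl = (140 − 42) × 118.5 / (72 × 2.1) × 0.85 = 11613.0 / 151.20 × 0.85 ≈ 65.3 mL/min
Patient 2: CrCl = (140 − 61) × 102.4 / (72 × 2.2) × 0.85 = 8089.6 / 158.40 × 0.85 ≈ 43.4 mL/min
|65.3 − 43.4| = 21.9 mL/min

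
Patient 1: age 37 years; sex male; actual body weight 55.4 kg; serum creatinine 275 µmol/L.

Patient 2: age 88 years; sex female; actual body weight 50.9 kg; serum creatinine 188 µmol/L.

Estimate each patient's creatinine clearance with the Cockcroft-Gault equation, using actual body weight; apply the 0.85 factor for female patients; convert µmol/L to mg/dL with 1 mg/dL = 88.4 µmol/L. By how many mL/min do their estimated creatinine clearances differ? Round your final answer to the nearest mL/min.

Patient 1: SCr = 275 / 88.4 = 3.111 mg/dL
Patient 1: CrCl = (140 − 37) × 55.4 / (72 × 3.111) = 5706.2 / 223.99 ≈ 25.5 mL/min
Patient 2: SCr = 188 / 88.4 = 2.127 mg/dL
Patient 2: CrCl = (140 − 88) × 50.9 / (72 × 2.127) × 0.85 = 2646.8 / 153.14 × 0.85 ≈ 14.7 mL/min
|25.5 − 14.7| = 10.8 mL/min

11 mL/min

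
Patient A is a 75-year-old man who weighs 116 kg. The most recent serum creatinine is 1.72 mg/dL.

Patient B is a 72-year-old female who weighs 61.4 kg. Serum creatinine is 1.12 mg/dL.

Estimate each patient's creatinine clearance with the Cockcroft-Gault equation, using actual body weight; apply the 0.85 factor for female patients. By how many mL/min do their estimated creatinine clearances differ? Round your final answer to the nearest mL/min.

Patient A: CrCl = (140 − 75) × 116 / (72 × 1.72) = 7540.0 / 123.84 ≈ 60.9 mL/min
Patient B: CrCl = (140 − 72) × 61.4 / (72 × 1.12) × 0.85 = 4175.2 / 80.64 × 0.85 ≈ 44.0 mL/min
|60.9 − 44.0| = 16.9 mL/min

17 mL/min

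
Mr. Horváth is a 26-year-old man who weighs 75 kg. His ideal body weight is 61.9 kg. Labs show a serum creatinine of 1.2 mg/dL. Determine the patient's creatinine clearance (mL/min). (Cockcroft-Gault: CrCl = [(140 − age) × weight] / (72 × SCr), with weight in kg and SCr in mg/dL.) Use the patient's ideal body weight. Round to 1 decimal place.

CrCl = (140 − 26) × 61.9 / (72 × 1.2) = 7056.6 / 86.40 ≈ 81.7 mL/min

81.7 mL/min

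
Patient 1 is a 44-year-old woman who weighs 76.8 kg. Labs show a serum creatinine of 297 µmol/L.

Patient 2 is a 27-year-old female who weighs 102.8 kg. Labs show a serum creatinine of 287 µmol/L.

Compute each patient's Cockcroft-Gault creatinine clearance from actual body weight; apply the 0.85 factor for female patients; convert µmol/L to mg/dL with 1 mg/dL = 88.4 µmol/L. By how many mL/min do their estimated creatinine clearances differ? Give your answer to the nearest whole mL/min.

Patient 1: SCr = 297 / 88.4 = 3.36 mg/dL
Patient 1: CrCl = (140 − 44) × 76.8 / (72 × 3.36) × 0.85 = 7372.8 / 241.92 × 0.85 ≈ 25.9 mL/min
Patient 2: SCr = 287 / 88.4 = 3.247 mg/dL
Patient 2: CrCl = (140 − 27) × 102.8 / (72 × 3.247) × 0.85 = 11616.4 / 233.78 × 0.85 ≈ 42.2 mL/min
|25.9 − 42.2| = 16.3 mL/min

16 mL/min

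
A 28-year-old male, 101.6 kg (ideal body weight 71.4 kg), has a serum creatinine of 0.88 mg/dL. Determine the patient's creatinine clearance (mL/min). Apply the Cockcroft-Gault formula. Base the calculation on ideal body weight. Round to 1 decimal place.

126.2 mL/min

CrCl = (140 − 28) × 71.4 / (72 × 0.88) = 7996.8 / 63.36 ≈ 126.2 mL/min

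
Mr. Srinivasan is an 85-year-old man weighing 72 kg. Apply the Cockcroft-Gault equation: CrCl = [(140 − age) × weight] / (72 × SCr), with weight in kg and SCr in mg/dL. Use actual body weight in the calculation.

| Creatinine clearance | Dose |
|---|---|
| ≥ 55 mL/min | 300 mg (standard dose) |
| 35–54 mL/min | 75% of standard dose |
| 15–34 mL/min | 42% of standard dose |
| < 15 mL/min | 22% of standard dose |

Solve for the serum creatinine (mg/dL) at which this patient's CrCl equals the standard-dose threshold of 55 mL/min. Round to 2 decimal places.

1.00 mg/dL

Standard dose requires CrCl ≥ 55 mL/min.
Set (140 − 85) × 72 / (72 × SCr) = 55
SCr = (140 − 85) × 72 / (72 × 55) = 1.000 mg/dL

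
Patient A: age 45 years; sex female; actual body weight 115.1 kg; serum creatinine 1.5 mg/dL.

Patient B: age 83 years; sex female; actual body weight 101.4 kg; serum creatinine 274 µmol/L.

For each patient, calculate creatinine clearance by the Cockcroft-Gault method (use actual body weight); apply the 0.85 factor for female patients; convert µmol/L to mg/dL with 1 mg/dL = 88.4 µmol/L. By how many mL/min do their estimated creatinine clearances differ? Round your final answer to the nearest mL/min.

Patient A: CrCl = (140 − 45) × 115.1 / (72 × 1.5) × 0.85 = 10934.5 / 108.00 × 0.85 ≈ 86.1 mL/min
Patient B: SCr = 274 / 88.4 = 3.1 mg/dL
Patient B: CrCl = (140 − 83) × 101.4 / (72 × 3.1) × 0.85 = 5779.8 / 223.20 × 0.85 ≈ 22.0 mL/min
|86.1 − 22.0| = 64.1 mL/min

64 mL/min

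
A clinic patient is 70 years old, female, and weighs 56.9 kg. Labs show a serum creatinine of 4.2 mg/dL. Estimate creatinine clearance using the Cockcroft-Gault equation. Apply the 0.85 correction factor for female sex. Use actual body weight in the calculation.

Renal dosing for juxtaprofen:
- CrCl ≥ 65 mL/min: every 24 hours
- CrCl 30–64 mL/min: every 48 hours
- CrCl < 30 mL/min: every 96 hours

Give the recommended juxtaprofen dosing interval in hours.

every 96 hours

CrCl = (140 − 70) × 56.9 / (72 × 4.2) × 0.85 = 3983.0 / 302.40 × 0.85 ≈ 11.2 mL/min
CrCl ≈ 11 mL/min → bracket < 30 mL/min → every 96 hours.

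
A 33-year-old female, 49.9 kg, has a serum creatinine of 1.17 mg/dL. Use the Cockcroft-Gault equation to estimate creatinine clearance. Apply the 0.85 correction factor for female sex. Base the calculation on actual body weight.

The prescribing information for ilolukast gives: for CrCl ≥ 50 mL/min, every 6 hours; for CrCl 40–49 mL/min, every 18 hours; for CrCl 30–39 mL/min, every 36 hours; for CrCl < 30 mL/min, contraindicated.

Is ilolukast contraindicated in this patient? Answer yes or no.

CrCl = (140 − 33) × 49.9 / (72 × 1.17) × 0.85 = 5339.3 / 84.24 × 0.85 ≈ 53.9 mL/min
CrCl ≈ 54 mL/min, which is ≥ 30 mL/min.

no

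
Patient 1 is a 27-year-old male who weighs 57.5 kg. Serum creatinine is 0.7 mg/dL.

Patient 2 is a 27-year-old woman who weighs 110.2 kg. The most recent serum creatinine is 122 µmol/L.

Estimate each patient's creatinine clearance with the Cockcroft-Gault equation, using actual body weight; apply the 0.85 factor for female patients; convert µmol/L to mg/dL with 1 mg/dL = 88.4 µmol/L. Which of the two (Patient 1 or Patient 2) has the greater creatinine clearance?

Patient 1

Patient 1: CrCl = (140 − 27) × 57.5 / (72 × 0.7) = 6497.5 / 50.40 ≈ 128.9 mL/min
Patient 2: SCr = 122 / 88.4 = 1.38 mg/dL
Patient 2: CrCl = (140 − 27) × 110.2 / (72 × 1.38) × 0.85 = 12452.6 / 99.36 × 0.85 ≈ 106.5 mL/min
128.9 vs 106.5 mL/min → Patient 1 is higher.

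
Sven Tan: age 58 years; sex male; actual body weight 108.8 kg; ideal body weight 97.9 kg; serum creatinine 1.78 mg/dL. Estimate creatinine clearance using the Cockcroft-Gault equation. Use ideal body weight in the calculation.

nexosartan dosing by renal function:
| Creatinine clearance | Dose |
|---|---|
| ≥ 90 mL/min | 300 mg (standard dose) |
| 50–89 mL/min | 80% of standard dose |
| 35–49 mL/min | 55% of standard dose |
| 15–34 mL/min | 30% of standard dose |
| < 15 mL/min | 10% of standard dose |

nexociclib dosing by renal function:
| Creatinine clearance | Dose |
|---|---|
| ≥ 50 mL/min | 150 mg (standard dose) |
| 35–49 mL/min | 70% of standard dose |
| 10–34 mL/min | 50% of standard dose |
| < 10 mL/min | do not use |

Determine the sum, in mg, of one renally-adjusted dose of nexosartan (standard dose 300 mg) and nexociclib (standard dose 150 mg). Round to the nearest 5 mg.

390 mg

CrCl = (140 − 58) × 97.9 / (72 × 1.78) = 8027.8 / 128.16 ≈ 62.6 mL/min
CrCl ≈ 63 mL/min.
nexosartan: 50–89 mL/min → 80% of 300 mg = 240 mg.
nexociclib: ≥ 50 mL/min → 100% of 150 mg = 150 mg.
Total = 240 + 150 = 390 mg.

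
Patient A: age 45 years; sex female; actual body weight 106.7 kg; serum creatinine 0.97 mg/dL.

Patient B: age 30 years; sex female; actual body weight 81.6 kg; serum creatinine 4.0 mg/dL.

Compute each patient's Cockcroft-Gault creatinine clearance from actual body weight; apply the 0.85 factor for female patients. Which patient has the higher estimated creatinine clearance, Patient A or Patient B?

Patient A

Patient A: CrCl = (140 − 45) × 106.7 / (72 × 0.97) × 0.85 = 10136.5 / 69.84 × 0.85 ≈ 123.4 mL/min
Patient B: CrCl = (140 − 30) × 81.6 / (72 × 4) × 0.85 = 8976.0 / 288.00 × 0.85 ≈ 26.5 mL/min
123.4 vs 26.5 mL/min → Patient A is higher.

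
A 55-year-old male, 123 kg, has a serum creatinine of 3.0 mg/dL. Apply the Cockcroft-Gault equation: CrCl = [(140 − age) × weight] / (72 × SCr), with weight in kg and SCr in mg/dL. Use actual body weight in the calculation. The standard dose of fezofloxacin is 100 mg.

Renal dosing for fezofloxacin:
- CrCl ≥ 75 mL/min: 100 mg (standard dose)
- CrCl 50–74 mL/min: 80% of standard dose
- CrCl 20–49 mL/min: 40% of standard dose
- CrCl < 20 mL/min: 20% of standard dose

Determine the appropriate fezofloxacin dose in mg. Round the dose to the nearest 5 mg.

40 mg

CrCl = (140 − 55) × 123 / (72 × 3) = 10455.0 / 216.00 ≈ 48.4 mL/min
CrCl ≈ 48 mL/min → bracket 20–49 mL/min.
40% of 100 mg = 40 mg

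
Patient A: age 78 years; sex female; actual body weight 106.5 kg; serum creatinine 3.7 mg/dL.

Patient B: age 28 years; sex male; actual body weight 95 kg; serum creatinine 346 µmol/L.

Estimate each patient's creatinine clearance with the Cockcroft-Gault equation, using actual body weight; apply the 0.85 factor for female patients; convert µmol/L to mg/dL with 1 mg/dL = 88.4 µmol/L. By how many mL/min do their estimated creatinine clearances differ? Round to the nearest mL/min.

17 mL/min

Patient A: CrCl = (140 − 78) × 106.5 / (72 × 3.7) × 0.85 = 6603.0 / 266.40 × 0.85 ≈ 21.1 mL/min
Patient B: SCr = 346 / 88.4 = 3.914 mg/dL
Patient B: CrCl = (140 − 28) × 95 / (72 × 3.914) = 10640.0 / 281.81 ≈ 37.8 mL/min
|21.1 − 37.8| = 16.7 mL/min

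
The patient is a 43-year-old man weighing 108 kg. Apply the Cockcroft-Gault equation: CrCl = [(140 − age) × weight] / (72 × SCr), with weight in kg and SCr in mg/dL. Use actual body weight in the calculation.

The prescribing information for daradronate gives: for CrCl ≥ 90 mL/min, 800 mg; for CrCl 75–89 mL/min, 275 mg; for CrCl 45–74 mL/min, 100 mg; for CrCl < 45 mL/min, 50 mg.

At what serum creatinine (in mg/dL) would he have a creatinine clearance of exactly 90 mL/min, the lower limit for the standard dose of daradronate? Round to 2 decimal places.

1.62 mg/dL

Standard dose requires CrCl ≥ 90 mL/min.
Set (140 − 43) × 108 / (72 × SCr) = 90
SCr = (140 − 43) × 108 / (72 × 90) = 1.617 mg/dL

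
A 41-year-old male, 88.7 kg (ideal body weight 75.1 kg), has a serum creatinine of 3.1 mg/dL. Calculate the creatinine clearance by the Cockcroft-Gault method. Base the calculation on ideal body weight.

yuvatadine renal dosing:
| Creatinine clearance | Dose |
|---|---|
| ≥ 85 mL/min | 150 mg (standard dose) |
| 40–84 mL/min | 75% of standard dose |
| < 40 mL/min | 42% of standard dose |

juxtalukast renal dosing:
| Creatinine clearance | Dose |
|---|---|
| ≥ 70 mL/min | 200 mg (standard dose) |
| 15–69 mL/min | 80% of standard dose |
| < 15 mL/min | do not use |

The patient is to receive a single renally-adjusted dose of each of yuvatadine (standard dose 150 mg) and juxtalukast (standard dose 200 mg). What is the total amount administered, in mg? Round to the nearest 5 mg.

CrCl = (140 − 41) × 75.1 / (72 × 3.1) = 7434.9 / 223.20 ≈ 33.3 mL/min
CrCl ≈ 33 mL/min.
yuvatadine: < 40 mL/min → 42% of 150 mg = 63 mg.
juxtalukast: 15–69 mL/min → 80% of 200 mg = 160 mg.
Total = 63 + 160 = 223 mg.

225 mg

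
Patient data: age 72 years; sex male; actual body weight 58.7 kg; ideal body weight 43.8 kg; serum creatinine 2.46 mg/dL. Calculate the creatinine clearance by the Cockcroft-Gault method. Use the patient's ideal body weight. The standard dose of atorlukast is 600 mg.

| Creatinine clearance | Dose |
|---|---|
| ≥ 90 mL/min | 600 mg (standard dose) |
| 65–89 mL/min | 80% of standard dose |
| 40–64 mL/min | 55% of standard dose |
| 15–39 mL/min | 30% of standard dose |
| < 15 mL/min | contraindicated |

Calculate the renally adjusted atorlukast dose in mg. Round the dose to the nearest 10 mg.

CrCl = (140 − 72) × 43.8 / (72 × 2.46) = 2978.4 / 177.12 ≈ 16.8 mL/min
CrCl ≈ 17 mL/min → bracket 15–39 mL/min.
30% of 600 mg = 180 mg

180 mg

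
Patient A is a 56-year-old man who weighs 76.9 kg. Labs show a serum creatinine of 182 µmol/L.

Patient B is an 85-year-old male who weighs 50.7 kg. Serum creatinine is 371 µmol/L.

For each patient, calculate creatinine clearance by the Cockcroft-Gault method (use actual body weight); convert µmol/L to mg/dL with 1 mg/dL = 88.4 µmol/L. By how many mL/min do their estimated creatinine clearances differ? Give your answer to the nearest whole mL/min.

Patient A: SCr = 182 / 88.4 = 2.059 mg/dL
Patient A: CrCl = (140 − 56) × 76.9 / (72 × 2.059) = 6459.6 / 148.25 ≈ 43.6 mL/min
Patient B: SCr = 371 / 88.4 = 4.197 mg/dL
Patient B: CrCl = (140 − 85) × 50.7 / (72 × 4.197) = 2788.5 / 302.18 ≈ 9.2 mL/min
|43.6 − 9.2| = 34.4 mL/min

34 mL/min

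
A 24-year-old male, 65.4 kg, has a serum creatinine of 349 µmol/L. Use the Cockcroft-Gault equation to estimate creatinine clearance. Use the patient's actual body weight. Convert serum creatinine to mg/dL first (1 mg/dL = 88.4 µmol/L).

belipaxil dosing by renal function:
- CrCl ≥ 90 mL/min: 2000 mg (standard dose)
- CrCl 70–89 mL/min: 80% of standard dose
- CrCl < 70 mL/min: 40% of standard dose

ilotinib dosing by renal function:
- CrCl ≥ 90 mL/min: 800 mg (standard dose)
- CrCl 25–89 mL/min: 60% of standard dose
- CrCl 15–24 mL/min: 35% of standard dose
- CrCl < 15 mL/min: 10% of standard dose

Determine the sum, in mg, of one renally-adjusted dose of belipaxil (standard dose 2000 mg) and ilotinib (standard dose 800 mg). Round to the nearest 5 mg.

1280 mg

SCr = 349 / 88.4 = 3.948 mg/dL
CrCl = (140 − 24) × 65.4 / (72 × 3.948) = 7586.4 / 284.26 ≈ 26.7 mL/min
CrCl ≈ 27 mL/min.
belipaxil: < 70 mL/min → 40% of 2000 mg = 800 mg.
ilotinib: 25–89 mL/min → 60% of 800 mg = 480 mg.
Total = 800 + 480 = 1280 mg.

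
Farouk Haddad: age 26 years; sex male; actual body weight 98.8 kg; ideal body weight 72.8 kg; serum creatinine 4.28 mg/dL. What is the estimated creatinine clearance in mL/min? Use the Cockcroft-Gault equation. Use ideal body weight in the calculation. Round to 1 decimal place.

26.9 mL/min

CrCl = (140 − 26) × 72.8 / (72 × 4.28) = 8299.2 / 308.16 ≈ 26.9 mL/min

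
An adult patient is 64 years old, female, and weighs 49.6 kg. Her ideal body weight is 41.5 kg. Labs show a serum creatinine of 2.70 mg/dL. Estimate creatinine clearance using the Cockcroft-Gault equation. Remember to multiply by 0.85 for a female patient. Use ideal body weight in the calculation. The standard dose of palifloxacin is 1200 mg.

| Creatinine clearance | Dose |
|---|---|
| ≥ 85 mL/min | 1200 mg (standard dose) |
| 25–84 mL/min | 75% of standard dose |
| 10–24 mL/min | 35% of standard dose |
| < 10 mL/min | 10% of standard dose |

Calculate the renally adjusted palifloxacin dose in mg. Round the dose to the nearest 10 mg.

420 mg

CrCl = (140 − 64) × 41.5 / (72 × 2.7) × 0.85 = 3154.0 / 194.40 × 0.85 ≈ 13.8 mL/min
CrCl ≈ 14 mL/min → bracket 10–24 mL/min.
35% of 1200 mg = 420 mg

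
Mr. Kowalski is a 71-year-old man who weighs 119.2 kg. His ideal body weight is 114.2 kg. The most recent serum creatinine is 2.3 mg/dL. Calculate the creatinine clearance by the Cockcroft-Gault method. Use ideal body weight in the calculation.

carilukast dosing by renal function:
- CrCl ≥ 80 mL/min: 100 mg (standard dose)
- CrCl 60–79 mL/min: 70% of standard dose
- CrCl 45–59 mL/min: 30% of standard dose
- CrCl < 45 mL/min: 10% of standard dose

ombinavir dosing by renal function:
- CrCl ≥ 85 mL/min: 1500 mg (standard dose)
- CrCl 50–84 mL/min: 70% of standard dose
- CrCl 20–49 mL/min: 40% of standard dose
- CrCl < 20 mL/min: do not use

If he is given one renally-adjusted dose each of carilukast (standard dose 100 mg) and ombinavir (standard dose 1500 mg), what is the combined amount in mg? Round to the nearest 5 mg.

CrCl = (140 − 71) × 114.2 / (72 × 2.3) = 7879.8 / 165.60 ≈ 47.6 mL/min
CrCl ≈ 48 mL/min.
carilukast: 45–59 mL/min → 30% of 100 mg = 30 mg.
ombinavir: 20–49 mL/min → 40% of 1500 mg = 600 mg.
Total = 30 + 600 = 630 mg.

630 mg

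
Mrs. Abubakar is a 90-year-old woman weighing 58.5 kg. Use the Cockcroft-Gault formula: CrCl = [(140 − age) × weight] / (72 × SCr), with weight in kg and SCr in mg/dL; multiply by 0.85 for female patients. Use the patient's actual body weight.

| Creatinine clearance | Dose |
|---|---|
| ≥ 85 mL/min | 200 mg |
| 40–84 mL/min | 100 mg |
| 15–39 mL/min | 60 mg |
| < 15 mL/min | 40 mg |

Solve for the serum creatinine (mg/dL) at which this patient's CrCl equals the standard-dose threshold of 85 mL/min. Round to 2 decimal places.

0.41 mg/dL

Standard dose requires CrCl ≥ 85 mL/min.
Set (140 − 90) × 58.5 × 0.85 / (72 × SCr) = 85
SCr = (140 − 90) × 58.5 × 0.85 / (72 × 85) = 0.406 mg/dL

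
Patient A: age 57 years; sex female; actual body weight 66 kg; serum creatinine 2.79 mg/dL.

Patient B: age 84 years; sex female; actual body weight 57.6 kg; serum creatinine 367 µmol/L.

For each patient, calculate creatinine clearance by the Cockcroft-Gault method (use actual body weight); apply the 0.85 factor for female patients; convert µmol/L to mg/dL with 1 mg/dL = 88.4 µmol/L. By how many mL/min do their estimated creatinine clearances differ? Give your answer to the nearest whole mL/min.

14 mL/min

Patient A: CrCl = (140 − 57) × 66 / (72 × 2.79) × 0.85 = 5478.0 / 200.88 × 0.85 ≈ 23.2 mL/min
Patient B: SCr = 367 / 88.4 = 4.152 mg/dL
Patient B: CrCl = (140 − 84) × 57.6 / (72 × 4.152) × 0.85 = 3225.6 / 298.94 × 0.85 ≈ 9.2 mL/min
|23.2 − 9.2| = 14.0 mL/min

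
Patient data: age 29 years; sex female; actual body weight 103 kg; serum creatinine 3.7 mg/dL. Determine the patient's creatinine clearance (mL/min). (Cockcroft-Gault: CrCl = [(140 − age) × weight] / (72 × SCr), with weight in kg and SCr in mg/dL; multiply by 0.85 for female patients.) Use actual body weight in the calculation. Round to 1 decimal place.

CrCl = (140 − 29) × 103 / (72 × 3.7) × 0.85 = 11433.0 / 266.40 × 0.85 ≈ 36.5 mL/min

36.5 mL/min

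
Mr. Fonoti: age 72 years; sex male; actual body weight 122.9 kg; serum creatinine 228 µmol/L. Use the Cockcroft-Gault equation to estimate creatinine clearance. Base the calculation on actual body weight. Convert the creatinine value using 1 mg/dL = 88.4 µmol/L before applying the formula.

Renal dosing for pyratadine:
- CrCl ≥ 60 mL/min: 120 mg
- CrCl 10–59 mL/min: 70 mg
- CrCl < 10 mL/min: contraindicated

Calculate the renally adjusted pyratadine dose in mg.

SCr = 228 / 88.4 = 2.579 mg/dL
CrCl = (140 − 72) × 122.9 / (72 × 2.579) = 8357.2 / 185.69 ≈ 45.0 mL/min
CrCl ≈ 45 mL/min → bracket 10–59 mL/min.
Dose for this bracket: 70 mg.

70 mg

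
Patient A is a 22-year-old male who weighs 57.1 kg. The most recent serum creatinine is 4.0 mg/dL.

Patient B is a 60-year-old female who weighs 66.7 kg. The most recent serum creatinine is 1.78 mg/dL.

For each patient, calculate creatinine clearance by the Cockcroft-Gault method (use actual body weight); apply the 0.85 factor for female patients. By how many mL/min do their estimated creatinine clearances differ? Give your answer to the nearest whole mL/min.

12 mL/min

Patient A: CrCl = (140 − 22) × 57.1 / (72 × 4) = 6737.8 / 288.00 ≈ 23.4 mL/min
Patient B: CrCl = (140 − 60) × 66.7 / (72 × 1.78) × 0.85 = 5336.0 / 128.16 × 0.85 ≈ 35.4 mL/min
|23.4 − 35.4| = 12.0 mL/min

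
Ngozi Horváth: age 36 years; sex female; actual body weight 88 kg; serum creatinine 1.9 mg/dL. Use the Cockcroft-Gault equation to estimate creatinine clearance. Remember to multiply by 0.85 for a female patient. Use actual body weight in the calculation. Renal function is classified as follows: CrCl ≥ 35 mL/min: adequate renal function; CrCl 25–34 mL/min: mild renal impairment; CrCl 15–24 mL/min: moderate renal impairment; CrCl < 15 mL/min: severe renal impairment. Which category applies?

CrCl = (140 − 36) × 88 / (72 × 1.9) × 0.85 = 9152.0 / 136.80 × 0.85 ≈ 56.9 mL/min
57 mL/min falls in the 'adequate renal function' range.

adequate renal function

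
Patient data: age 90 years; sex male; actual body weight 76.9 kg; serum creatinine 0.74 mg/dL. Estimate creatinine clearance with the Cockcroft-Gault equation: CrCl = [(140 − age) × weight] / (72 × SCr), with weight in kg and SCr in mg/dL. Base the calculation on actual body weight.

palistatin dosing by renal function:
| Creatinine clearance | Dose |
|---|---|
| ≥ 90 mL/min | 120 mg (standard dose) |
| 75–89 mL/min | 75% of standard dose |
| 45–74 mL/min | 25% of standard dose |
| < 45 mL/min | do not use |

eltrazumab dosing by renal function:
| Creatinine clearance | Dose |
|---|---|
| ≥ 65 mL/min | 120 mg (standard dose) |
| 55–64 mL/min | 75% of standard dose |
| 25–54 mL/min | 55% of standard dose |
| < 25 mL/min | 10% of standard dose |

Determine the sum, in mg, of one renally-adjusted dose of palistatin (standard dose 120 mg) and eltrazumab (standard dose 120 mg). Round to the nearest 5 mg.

150 mg

CrCl = (140 − 90) × 76.9 / (72 × 0.74) = 3845.0 / 53.28 ≈ 72.2 mL/min
CrCl ≈ 72 mL/min.
palistatin: 45–74 mL/min → 25% of 120 mg = 30 mg.
eltrazumab: ≥ 65 mL/min → 100% of 120 mg = 120 mg.
Total = 30 + 120 = 150 mg.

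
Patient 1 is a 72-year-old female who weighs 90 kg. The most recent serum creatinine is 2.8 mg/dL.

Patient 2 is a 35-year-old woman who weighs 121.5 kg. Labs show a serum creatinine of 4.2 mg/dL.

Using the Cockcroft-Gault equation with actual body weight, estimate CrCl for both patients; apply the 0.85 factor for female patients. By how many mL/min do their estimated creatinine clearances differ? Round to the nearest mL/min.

10 mL/min

Patient 1: CrCl = (140 − 72) × 90 / (72 × 2.8) × 0.85 = 6120.0 / 201.60 × 0.85 ≈ 25.8 mL/min
Patient 2: CrCl = (140 − 35) × 121.5 / (72 × 4.2) × 0.85 = 12757.5 / 302.40 × 0.85 ≈ 35.9 mL/min
|25.8 − 35.9| = 10.1 mL/min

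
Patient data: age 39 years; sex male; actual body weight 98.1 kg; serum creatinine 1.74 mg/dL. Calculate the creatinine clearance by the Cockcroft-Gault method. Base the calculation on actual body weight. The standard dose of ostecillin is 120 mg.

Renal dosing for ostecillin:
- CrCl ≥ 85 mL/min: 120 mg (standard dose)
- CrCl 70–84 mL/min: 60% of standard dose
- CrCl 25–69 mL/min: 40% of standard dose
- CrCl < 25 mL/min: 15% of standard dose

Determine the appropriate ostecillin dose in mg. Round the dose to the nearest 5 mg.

CrCl = (140 − 39) × 98.1 / (72 × 1.74) = 9908.1 / 125.28 ≈ 79.1 mL/min
CrCl ≈ 79 mL/min → bracket 70–84 mL/min.
60% of 120 mg = 72 mg → 70 mg

70 mg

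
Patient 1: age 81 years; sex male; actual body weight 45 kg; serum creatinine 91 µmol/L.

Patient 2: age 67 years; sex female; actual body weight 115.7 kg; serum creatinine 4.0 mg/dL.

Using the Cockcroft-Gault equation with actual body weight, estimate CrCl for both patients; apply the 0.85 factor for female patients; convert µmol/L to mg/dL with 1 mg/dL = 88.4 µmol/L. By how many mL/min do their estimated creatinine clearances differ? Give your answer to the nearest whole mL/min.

Patient 1: SCr = 91 / 88.4 = 1.029 mg/dL
Patient 1: CrCl = (140 − 81) × 45 / (72 × 1.029) = 2655.0 / 74.09 ≈ 35.8 mL/min
Patient 2: CrCl = (140 − 67) × 115.7 / (72 × 4) × 0.85 = 8446.1 / 288.00 × 0.85 ≈ 24.9 mL/min
|35.8 − 24.9| = 10.9 mL/min

11 mL/min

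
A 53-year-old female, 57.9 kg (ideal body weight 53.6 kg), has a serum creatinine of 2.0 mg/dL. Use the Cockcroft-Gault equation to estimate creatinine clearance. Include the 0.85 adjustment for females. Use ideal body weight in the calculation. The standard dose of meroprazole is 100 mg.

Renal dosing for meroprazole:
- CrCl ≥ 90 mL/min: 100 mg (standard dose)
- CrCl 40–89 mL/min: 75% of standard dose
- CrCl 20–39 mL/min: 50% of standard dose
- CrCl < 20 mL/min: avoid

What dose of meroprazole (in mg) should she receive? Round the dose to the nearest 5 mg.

50 mg

CrCl = (140 − 53) × 53.6 / (72 × 2) × 0.85 = 4663.2 / 144.00 × 0.85 ≈ 27.5 mL/min
CrCl ≈ 28 mL/min → bracket 20–39 mL/min.
50% of 100 mg = 50 mg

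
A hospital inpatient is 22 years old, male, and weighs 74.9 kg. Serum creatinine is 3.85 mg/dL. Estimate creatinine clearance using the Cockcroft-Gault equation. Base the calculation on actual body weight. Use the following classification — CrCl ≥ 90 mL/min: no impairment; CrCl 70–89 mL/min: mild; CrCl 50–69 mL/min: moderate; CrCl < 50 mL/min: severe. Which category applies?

severe

CrCl = (140 − 22) × 74.9 / (72 × 3.85) = 8838.2 / 277.20 ≈ 31.9 mL/min
32 mL/min falls in the 'severe' range.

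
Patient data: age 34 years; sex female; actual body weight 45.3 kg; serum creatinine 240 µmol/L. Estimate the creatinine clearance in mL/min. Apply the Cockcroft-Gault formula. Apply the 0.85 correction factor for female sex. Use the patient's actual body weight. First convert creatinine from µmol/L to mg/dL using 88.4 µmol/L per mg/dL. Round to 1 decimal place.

SCr = 240 / 88.4 = 2.715 mg/dL
CrCl = (140 − 34) × 45.3 / (72 × 2.715) × 0.85 = 4801.8 / 195.48 × 0.85 ≈ 20.9 mL/min

20.9 mL/min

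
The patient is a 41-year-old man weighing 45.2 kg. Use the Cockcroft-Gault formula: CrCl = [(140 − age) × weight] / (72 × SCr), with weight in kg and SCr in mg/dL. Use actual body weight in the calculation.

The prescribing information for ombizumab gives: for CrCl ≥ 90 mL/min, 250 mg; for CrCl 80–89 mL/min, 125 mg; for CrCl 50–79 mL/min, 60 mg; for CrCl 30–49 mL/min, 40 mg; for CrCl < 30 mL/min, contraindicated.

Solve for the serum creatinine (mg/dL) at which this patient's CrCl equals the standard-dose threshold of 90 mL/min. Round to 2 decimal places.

0.69 mg/dL

Standard dose requires CrCl ≥ 90 mL/min.
Set (140 − 41) × 45.2 / (72 × SCr) = 90
SCr = (140 − 41) × 45.2 / (72 × 90) = 0.691 mg/dL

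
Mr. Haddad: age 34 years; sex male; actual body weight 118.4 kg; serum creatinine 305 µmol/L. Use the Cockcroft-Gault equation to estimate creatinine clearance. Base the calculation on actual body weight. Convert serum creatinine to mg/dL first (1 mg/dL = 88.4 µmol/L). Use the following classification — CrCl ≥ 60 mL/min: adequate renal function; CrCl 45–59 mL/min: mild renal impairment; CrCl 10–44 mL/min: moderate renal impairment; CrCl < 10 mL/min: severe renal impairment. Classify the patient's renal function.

mild renal impairment

SCr = 305 / 88.4 = 3.45 mg/dL
CrCl = (140 − 34) × 118.4 / (72 × 3.45) = 12550.4 / 248.40 ≈ 50.5 mL/min
51 mL/min falls in the 'mild renal impairment' range.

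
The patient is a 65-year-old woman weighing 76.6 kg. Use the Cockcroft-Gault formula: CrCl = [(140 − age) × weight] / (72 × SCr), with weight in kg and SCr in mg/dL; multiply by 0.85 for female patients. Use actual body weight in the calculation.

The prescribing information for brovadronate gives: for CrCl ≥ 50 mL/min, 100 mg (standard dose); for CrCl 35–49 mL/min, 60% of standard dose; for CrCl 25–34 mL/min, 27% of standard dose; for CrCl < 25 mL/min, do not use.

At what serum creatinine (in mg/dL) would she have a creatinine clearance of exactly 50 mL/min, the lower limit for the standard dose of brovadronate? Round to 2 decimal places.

1.36 mg/dL

Standard dose requires CrCl ≥ 50 mL/min.
Set (140 − 65) × 76.6 × 0.85 / (72 × SCr) = 50
SCr = (140 − 65) × 76.6 × 0.85 / (72 × 50) = 1.356 mg/dL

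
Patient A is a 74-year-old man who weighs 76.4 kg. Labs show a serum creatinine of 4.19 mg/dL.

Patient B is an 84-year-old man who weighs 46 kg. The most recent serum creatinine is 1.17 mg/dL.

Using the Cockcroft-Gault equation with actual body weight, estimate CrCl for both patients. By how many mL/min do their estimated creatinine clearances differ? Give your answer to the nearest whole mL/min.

14 mL/min

Patient A: CrCl = (140 − 74) × 76.4 / (72 × 4.19) = 5042.4 / 301.68 ≈ 16.7 mL/min
Patient B: CrCl = (140 − 84) × 46 / (72 × 1.17) = 2576.0 / 84.24 ≈ 30.6 mL/min
|16.7 − 30.6| = 13.9 mL/min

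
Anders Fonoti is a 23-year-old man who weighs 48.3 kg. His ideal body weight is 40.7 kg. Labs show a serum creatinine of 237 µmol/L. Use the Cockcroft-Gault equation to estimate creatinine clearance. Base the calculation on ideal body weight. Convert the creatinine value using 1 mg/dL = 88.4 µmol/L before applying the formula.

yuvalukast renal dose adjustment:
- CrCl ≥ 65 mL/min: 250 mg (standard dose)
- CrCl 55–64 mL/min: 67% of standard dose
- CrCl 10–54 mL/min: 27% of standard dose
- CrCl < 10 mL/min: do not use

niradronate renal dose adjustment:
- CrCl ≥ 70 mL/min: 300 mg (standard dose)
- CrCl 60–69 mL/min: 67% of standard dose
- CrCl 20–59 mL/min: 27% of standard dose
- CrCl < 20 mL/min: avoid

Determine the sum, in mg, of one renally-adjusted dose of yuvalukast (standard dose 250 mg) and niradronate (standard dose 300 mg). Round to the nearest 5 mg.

SCr = 237 / 88.4 = 2.681 mg/dL
CrCl = (140 − 23) × 40.7 / (72 × 2.681) = 4761.9 / 193.03 ≈ 24.7 mL/min
CrCl ≈ 25 mL/min.
yuvalukast: 10–54 mL/min → 27% of 250 mg = 67.5 mg.
niradronate: 20–59 mL/min → 27% of 300 mg = 81 mg.
Total = 67.5 + 81 = 148.5 mg.

150 mg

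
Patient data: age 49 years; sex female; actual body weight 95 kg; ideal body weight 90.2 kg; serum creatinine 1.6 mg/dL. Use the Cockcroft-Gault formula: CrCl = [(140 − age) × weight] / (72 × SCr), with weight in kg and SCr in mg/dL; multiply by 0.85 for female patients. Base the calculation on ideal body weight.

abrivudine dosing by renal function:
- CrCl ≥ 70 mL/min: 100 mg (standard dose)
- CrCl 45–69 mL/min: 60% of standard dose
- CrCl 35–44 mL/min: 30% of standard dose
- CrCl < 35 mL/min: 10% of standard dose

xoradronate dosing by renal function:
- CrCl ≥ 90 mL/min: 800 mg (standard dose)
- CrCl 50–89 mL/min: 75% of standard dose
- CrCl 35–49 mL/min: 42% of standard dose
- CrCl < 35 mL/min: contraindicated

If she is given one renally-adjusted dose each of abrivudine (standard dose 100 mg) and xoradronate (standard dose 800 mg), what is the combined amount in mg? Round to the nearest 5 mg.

660 mg

CrCl = (140 − 49) × 90.2 / (72 × 1.6) × 0.85 = 8208.2 / 115.20 × 0.85 ≈ 60.6 mL/min
CrCl ≈ 61 mL/min.
abrivudine: 45–69 mL/min → 60% of 100 mg = 60 mg.
xoradronate: 50–89 mL/min → 75% of 800 mg = 600 mg.
Total = 60 + 600 = 660 mg.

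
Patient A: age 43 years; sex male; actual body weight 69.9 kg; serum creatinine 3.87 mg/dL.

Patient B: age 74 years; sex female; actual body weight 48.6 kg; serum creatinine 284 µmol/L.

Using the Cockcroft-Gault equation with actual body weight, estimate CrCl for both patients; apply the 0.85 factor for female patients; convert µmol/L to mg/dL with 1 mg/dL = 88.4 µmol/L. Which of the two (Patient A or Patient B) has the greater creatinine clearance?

Patient A: CrCl = (140 − 43) × 69.9 / (72 × 3.87) = 6780.3 / 278.64 ≈ 24.3 mL/min
Patient B: SCr = 284 / 88.4 = 3.213 mg/dL
Patient B: CrCl = (140 − 74) × 48.6 / (72 × 3.213) × 0.85 = 3207.6 / 231.34 × 0.85 ≈ 11.8 mL/min
24.3 vs 11.8 mL/min → Patient A is higher.

Patient A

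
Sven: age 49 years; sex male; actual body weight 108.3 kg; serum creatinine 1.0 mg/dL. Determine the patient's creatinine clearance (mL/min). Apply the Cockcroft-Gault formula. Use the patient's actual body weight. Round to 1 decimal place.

136.9 mL/min

CrCl = (140 − 49) × 108.3 / (72 × 1) = 9855.3 / 72.00 ≈ 136.9 mL/min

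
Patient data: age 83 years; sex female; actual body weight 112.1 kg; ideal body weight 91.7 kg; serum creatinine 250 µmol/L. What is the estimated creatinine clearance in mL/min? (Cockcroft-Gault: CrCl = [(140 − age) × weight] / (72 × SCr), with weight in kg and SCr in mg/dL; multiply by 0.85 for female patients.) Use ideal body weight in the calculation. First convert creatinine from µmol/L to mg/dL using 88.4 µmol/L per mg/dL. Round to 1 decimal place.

21.8 mL/min

SCr = 250 / 88.4 = 2.828 mg/dL
CrCl = (140 − 83) × 91.7 / (72 × 2.828) × 0.85 = 5226.9 / 203.62 × 0.85 ≈ 21.8 mL/min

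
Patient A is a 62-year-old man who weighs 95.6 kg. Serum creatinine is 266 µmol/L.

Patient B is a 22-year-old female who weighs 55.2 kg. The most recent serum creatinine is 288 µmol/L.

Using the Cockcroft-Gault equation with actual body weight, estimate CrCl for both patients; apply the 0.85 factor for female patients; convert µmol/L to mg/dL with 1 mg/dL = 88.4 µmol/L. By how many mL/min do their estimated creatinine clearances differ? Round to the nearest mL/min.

Patient A: SCr = 266 / 88.4 = 3.009 mg/dL
Patient A: CrCl = (140 − 62) × 95.6 / (72 × 3.009) = 7456.8 / 216.65 ≈ 34.4 mL/min
Patient B: SCr = 288 / 88.4 = 3.258 mg/dL
Patient B: CrCl = (140 − 22) × 55.2 / (72 × 3.258) × 0.85 = 6513.6 / 234.58 × 0.85 ≈ 23.6 mL/min
|34.4 − 23.6| = 10.8 mL/min

11 mL/min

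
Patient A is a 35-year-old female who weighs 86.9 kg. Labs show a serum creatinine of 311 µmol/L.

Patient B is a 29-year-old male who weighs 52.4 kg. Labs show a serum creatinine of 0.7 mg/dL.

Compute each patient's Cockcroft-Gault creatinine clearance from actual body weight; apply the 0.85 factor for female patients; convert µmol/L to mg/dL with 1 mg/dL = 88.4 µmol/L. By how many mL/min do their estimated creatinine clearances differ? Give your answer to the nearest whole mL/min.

Patient A: SCr = 311 / 88.4 = 3.518 mg/dL
Patient A: CrCl = (140 − 35) × 86.9 / (72 × 3.518) × 0.85 = 9124.5 / 253.30 × 0.85 ≈ 30.6 mL/min
Patient B: CrCl = (140 − 29) × 52.4 / (72 × 0.7) = 5816.4 / 50.40 ≈ 115.4 mL/min
|30.6 − 115.4| = 84.8 mL/min

85 mL/min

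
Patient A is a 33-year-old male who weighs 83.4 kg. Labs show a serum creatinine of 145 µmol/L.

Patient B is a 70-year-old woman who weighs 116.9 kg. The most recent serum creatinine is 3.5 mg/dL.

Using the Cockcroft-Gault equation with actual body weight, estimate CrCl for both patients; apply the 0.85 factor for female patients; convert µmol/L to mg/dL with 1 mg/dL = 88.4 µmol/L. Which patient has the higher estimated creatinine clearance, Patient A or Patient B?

Patient A

Patient A: SCr = 145 / 88.4 = 1.64 mg/dL
Patient A: CrCl = (140 − 33) × 83.4 / (72 × 1.64) = 8923.8 / 118.08 ≈ 75.6 mL/min
Patient B: CrCl = (140 − 70) × 116.9 / (72 × 3.5) × 0.85 = 8183.0 / 252.00 × 0.85 ≈ 27.6 mL/min
75.6 vs 27.6 mL/min → Patient A is higher.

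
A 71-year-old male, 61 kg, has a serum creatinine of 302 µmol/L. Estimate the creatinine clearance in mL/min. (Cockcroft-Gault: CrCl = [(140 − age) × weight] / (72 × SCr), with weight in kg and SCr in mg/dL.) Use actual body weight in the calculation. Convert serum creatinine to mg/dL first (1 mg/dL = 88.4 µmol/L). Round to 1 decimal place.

17.1 mL/min

SCr = 302 / 88.4 = 3.416 mg/dL
CrCl = (140 − 71) × 61 / (72 × 3.416) = 4209.0 / 245.95 ≈ 17.1 mL/min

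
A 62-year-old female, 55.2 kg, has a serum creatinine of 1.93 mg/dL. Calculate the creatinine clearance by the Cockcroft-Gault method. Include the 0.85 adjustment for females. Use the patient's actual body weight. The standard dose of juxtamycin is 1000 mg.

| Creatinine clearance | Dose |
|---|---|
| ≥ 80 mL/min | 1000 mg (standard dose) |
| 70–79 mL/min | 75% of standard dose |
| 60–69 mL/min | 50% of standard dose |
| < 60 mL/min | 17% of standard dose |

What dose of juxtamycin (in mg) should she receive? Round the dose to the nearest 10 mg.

170 mg

CrCl = (140 − 62) × 55.2 / (72 × 1.93) × 0.85 = 4305.6 / 138.96 × 0.85 ≈ 26.3 mL/min
CrCl ≈ 26 mL/min → bracket < 60 mL/min.
17% of 1000 mg = 170 mg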